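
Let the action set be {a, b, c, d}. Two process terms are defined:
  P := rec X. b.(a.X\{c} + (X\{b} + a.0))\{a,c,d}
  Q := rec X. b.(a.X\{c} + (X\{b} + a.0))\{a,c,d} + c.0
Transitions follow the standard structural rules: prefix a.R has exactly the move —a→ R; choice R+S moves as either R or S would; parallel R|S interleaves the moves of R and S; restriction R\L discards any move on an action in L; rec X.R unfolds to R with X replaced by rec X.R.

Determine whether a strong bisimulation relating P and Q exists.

NO

P's transition system — 2 states:
  p0 = rec X. b.(a.X\{c} + (X\{b} + a.0))\{a,c,d} ⊢ --b--▸ p1
  p1 = (a.(rec X. b.(a.X\{c} + (X\{b} + a.0))\{a,c,d})\{c} + ((rec X. b.(a.X\{c} + (X\{b} + a.0))\{a,c,d})\{b} + a.0))\{a,c,d} ⊢ (no moves)
Q's transition system — 3 states:
  q0 = rec X. b.(a.X\{c} + (X\{b} + a.0))\{a,c,d} + c.0 ⊢ --b--▸ q1, --c--▸ q2
  q1 = (a.(rec X. b.(a.X\{c} + (X\{b} + a.0))\{a,c,d} + c.0)\{c} + ((rec X. b.(a.X\{c} + (X\{b} + a.0))\{a,c,d} + c.0)\{b} + a.0))\{a,c,d} ⊢ (no moves)
  q2 = 0 ⊢ (no moves)
Partition-refinement fixed point:
  B0 = {p0}
  B1 = {p1, q1, q2}
  B2 = {q0}
p0 ∈ B0, q0 ∈ B2 → different blocks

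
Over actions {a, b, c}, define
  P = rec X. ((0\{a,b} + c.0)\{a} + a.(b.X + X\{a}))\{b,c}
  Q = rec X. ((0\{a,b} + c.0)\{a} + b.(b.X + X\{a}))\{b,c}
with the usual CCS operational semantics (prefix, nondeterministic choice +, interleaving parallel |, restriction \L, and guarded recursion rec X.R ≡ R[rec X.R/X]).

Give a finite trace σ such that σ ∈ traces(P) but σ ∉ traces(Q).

a

LTS(P): 2 reachable states
  s0 = rec X. ((0\{a,b} + c.0)\{a} + a.(b.X + X\{a}))\{b,c} → —a→ s1
  s1 = (b.(rec X. ((0\{a,b} + c.0)\{a} + a.(b.X + X\{a}))\{b,c}) + (rec X. ((0\{a,b} + c.0)\{a} + a.(b.X + X\{a}))\{b,c})\{a})\{b,c} → ·
LTS(Q): 1 reachable states
  t0 = rec X. ((0\{a,b} + c.0)\{a} + b.(b.X + X\{a}))\{b,c} → ·
Run σ = ⟨a⟩ on P: start {s0}
  step 1 (a): {s1}
  ✓ P
Run σ = ⟨a⟩ on Q: start {t0}
  step 1 (a): ∅  — Q cannot continue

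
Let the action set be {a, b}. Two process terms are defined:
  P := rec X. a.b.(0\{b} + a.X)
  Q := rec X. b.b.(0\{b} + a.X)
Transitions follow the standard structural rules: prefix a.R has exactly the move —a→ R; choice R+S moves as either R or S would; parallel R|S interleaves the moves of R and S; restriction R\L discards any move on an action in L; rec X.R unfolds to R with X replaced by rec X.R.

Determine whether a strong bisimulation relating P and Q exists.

NO

Reachable graph of P (3 states):
  u0 = rec X. a.b.(0\{b} + a.X) → ··a··> u1
  u1 = b.(0\{b} + a.(rec X. a.b.(0\{b} + a.X))) → ··b··> u2
  u2 = 0\{b} + a.(rec X. a.b.(0\{b} + a.X)) → ··a··> u0
Reachable graph of Q (3 states):
  v0 = rec X. b.b.(0\{b} + a.X) → ··b··> v1
  v1 = b.(0\{b} + a.(rec X. b.b.(0\{b} + a.X))) → ··b··> v2
  v2 = 0\{b} + a.(rec X. b.b.(0\{b} + a.X)) → ··a··> v0
Bisimilarity quotient blocks:
  B0 = {u0}
  B1 = {u1}
  B2 = {u2}
  B3 = {v0}
  B4 = {v1}
  B5 = {v2}
u0 ∈ B0, v0 ∈ B3 → different blocks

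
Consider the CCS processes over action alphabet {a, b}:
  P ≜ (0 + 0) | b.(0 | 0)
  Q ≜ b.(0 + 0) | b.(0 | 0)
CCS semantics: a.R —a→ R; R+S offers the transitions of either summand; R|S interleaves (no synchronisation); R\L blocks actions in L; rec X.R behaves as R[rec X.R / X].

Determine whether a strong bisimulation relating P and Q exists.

Reachable graph of P (2 states):
  m0 = (0 + 0) | b.(0 | 0) has moves =b=> m1
  m1 = (0 + 0) | (0 | 0) has moves ·
Reachable graph of Q (4 states):
  n0 = b.(0 + 0) | b.(0 | 0) has moves =b=> n1, =b=> n2
  n1 = (0 + 0) | b.(0 | 0) has moves =b=> n3
  n2 = b.(0 + 0) | (0 | 0) has moves =b=> n3
  n3 = (0 + 0) | (0 | 0) has moves ·
Bisimilarity quotient blocks:
  B0 = {m0, n1, n2}
  B1 = {m1, n3}
  B2 = {n0}
m0 ∈ B0, n0 ∈ B2 → different blocks

not bisimilar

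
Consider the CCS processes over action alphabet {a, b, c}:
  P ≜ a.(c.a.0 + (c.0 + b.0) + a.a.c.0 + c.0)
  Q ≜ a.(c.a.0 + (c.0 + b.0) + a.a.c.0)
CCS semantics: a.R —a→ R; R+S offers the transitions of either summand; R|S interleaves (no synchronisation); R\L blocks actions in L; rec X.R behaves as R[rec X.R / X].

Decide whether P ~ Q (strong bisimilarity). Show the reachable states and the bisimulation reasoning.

P ~ Q

LTS(P): 6 reachable states
  p0 = a.(c.a.0 + (c.0 + b.0) + a.a.c.0 + c.0) ⊢ =a=> p1
  p1 = c.a.0 + (c.0 + b.0) + a.a.c.0 + c.0 ⊢ =a=> p2, =b=> p3, =c=> p3, =c=> p4
  p2 = a.c.0 ⊢ =a=> p5
  p3 = 0 ⊢ ∅
  p4 = a.0 ⊢ =a=> p3
  p5 = c.0 ⊢ =c=> p3
LTS(Q): 6 reachable states
  q0 = a.(c.a.0 + (c.0 + b.0) + a.a.c.0) ⊢ =a=> q1
  q1 = c.a.0 + (c.0 + b.0) + a.a.c.0 ⊢ =a=> q2, =b=> q3, =c=> q3, =c=> q4
  q2 = a.c.0 ⊢ =a=> q5
  q3 = 0 ⊢ ∅
  q4 = a.0 ⊢ =a=> q3
  q5 = c.0 ⊢ =c=> q3
Bisimilarity quotient blocks:
  B0 = {p0, q0}
  B1 = {p1, q1}
  B2 = {p3, q3}
  B3 = {p2, q2}
  B4 = {p5, q5}
  B5 = {p4, q4}
p0 ∈ B0, q0 ∈ B0 → same block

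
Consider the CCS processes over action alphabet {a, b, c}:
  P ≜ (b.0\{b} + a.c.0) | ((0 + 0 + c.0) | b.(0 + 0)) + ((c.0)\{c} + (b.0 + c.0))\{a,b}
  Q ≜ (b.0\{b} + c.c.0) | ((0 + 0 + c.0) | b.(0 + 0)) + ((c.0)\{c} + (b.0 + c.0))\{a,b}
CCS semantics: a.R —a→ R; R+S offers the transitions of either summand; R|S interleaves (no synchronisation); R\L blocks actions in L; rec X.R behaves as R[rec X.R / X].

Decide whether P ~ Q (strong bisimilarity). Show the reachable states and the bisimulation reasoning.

not bisimilar

P's transition system — 17 states:
  s0 = (b.0\{b} + a.c.0) | ((0 + 0 + c.0) | b.(0 + 0)) + ((c.0)\{c} + (b.0 + c.0))\{a,b} :: --a--▸ s1, --b--▸ s2, --b--▸ s3, --c--▸ s4, --c--▸ s5
  s1 = c.0 | ((0 + 0 + c.0) | b.(0 + 0)) :: --b--▸ s6, --c--▸ s7, --c--▸ s8
  s2 = (b.0\{b} + a.c.0) | ((0 + 0 + c.0) | (0 + 0)) :: --a--▸ s6, --b--▸ s9, --c--▸ s10
  s3 = 0\{b} | ((0 + 0 + c.0) | b.(0 + 0)) :: --b--▸ s9, --c--▸ s11
  s4 = (b.0\{b} + a.c.0) | (0 | b.(0 + 0)) :: --a--▸ s8, --b--▸ s10, --b--▸ s11
  s5 = 0\{a,b} :: deadlocked
  s6 = c.0 | ((0 + 0 + c.0) | (0 + 0)) :: --c--▸ s12, --c--▸ s13
  s7 = 0 | ((0 + 0 + c.0) | b.(0 + 0)) :: --b--▸ s12, --c--▸ s14
  s8 = c.0 | (0 | b.(0 + 0)) :: --b--▸ s13, --c--▸ s14
  s9 = 0\{b} | ((0 + 0 + c.0) | (0 + 0)) :: --c--▸ s15
  s10 = (b.0\{b} + a.c.0) | (0 | (0 + 0)) :: --a--▸ s13, --b--▸ s15
  s11 = 0\{b} | (0 | b.(0 + 0)) :: --b--▸ s15
  s12 = 0 | ((0 + 0 + c.0) | (0 + 0)) :: --c--▸ s16
  s13 = c.0 | (0 | (0 + 0)) :: --c--▸ s16
  s14 = 0 | (0 | b.(0 + 0)) :: --b--▸ s16
  s15 = 0\{b} | (0 | (0 + 0)) :: deadlocked
  s16 = 0 | (0 | (0 + 0)) :: deadlocked
Q's transition system — 17 states:
  t0 = (b.0\{b} + c.c.0) | ((0 + 0 + c.0) | b.(0 + 0)) + ((c.0)\{c} + (b.0 + c.0))\{a,b} :: --b--▸ t1, --b--▸ t2, --c--▸ t3, --c--▸ t4, --c--▸ t5
  t1 = (b.0\{b} + c.c.0) | ((0 + 0 + c.0) | (0 + 0)) :: --b--▸ t6, --c--▸ t7, --c--▸ t8
  t2 = 0\{b} | ((0 + 0 + c.0) | b.(0 + 0)) :: --b--▸ t6, --c--▸ t9
  t3 = (b.0\{b} + c.c.0) | (0 | b.(0 + 0)) :: --b--▸ t7, --b--▸ t9, --c--▸ t10
  t4 = 0\{a,b} :: deadlocked
  t5 = c.0 | ((0 + 0 + c.0) | b.(0 + 0)) :: --b--▸ t8, --c--▸ t10, --c--▸ t11
  t6 = 0\{b} | ((0 + 0 + c.0) | (0 + 0)) :: --c--▸ t12
  t7 = (b.0\{b} + c.c.0) | (0 | (0 + 0)) :: --b--▸ t12, --c--▸ t13
  t8 = c.0 | ((0 + 0 + c.0) | (0 + 0)) :: --c--▸ t13, --c--▸ t14
  t9 = 0\{b} | (0 | b.(0 + 0)) :: --b--▸ t12
  t10 = c.0 | (0 | b.(0 + 0)) :: --b--▸ t13, --c--▸ t15
  t11 = 0 | ((0 + 0 + c.0) | b.(0 + 0)) :: --b--▸ t14, --c--▸ t15
  t12 = 0\{b} | (0 | (0 + 0)) :: deadlocked
  t13 = c.0 | (0 | (0 + 0)) :: --c--▸ t16
  t14 = 0 | ((0 + 0 + c.0) | (0 + 0)) :: --c--▸ t16
  t15 = 0 | (0 | b.(0 + 0)) :: --b--▸ t16
  t16 = 0 | (0 | (0 + 0)) :: deadlocked
Bisimilarity quotient blocks:
  B0 = {s0}
  B1 = {s2}
  B2 = {s6, t8}
  B3 = {s12, s13, s9, t13, t14, t6}
  B4 = {s15, s16, s5, t12, t16, t4}
  B5 = {s10}
  B6 = {s3, s7, s8, t10, t11, t2}
  B7 = {s11, s14, t15, t9}
  B8 = {s4}
  B9 = {s1, t5}
  B10 = {t0}
  B11 = {t3}
  B12 = {t7}
  B13 = {t1}
s0 ∈ B0, t0 ∈ B10 → different blocks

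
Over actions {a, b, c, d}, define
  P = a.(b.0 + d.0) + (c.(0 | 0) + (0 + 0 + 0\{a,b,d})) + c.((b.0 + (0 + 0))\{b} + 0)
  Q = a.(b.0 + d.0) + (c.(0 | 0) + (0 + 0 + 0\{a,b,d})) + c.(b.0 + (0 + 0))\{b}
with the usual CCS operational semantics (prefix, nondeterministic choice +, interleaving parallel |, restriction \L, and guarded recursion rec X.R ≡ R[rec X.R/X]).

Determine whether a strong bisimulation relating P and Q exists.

Reachable graph of P (5 states):
  u0 = a.(b.0 + d.0) + (c.(0 | 0) + (0 + 0 + 0\{a,b,d})) + c.((b.0 + (0 + 0))\{b} + 0) ⊢ =a=> u1, =c=> u2, =c=> u3
  u1 = b.0 + d.0 ⊢ =b=> u4, =d=> u4
  u2 = (b.0 + (0 + 0))\{b} + 0 ⊢ ∅
  u3 = 0 | 0 ⊢ ∅
  u4 = 0 ⊢ ∅
Reachable graph of Q (5 states):
  v0 = a.(b.0 + d.0) + (c.(0 | 0) + (0 + 0 + 0\{a,b,d})) + c.(b.0 + (0 + 0))\{b} ⊢ =a=> v1, =c=> v2, =c=> v3
  v1 = b.0 + d.0 ⊢ =b=> v4, =d=> v4
  v2 = (b.0 + (0 + 0))\{b} ⊢ ∅
  v3 = 0 | 0 ⊢ ∅
  v4 = 0 ⊢ ∅
Coarsest stable partition (strong bisimilarity classes):
  B0 = {u0, v0}
  B1 = {u2, u3, u4, v2, v3, v4}
  B2 = {u1, v1}
u0 ∈ B0, v0 ∈ B0 → same block

YES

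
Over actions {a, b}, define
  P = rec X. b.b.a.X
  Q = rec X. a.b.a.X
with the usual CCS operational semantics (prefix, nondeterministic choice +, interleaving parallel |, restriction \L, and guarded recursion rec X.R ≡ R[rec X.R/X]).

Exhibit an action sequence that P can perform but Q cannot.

b

Reachable graph of P (3 states):
  m0 = rec X. b.b.a.X | --b--▸ m1
  m1 = b.a.(rec X. b.b.a.X) | --b--▸ m2
  m2 = a.(rec X. b.b.a.X) | --a--▸ m0
Reachable graph of Q (3 states):
  n0 = rec X. a.b.a.X | --a--▸ n1
  n1 = b.a.(rec X. a.b.a.X) | --b--▸ n2
  n2 = a.(rec X. a.b.a.X) | --a--▸ n0
Run σ = ⟨b⟩ on P: start {m0}
  step 1 (b): {m1}
  — P admits the full trace.
Run σ = ⟨b⟩ on Q: start {n0}
  step 1 (b): ∅ (Q stuck)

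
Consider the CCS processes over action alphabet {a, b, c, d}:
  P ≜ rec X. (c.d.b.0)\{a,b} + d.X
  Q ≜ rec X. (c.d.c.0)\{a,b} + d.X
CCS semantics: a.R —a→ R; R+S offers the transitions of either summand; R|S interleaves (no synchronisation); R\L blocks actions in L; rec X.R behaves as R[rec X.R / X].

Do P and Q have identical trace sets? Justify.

P's transition system — 3 states:
  m0 = rec X. (c.d.b.0)\{a,b} + d.X has moves -c-> m1, -d-> m0
  m1 = (d.b.0)\{a,b} has moves -d-> m2
  m2 = (b.0)\{a,b} has moves (no moves)
Q's transition system — 4 states:
  n0 = rec X. (c.d.c.0)\{a,b} + d.X has moves -c-> n1, -d-> n0
  n1 = (d.c.0)\{a,b} has moves -d-> n2
  n2 = (c.0)\{a,b} has moves -c-> n3
  n3 = 0\{a,b} has moves (no moves)
Executing cdc from Q (initial set {n0}):
  [1] c ⇒ {n1}
  [2] d ⇒ {n2}
  [3] c ⇒ {n3}
  ✓ Q
Executing cdc from P (initial set {m0}):
  [1] c ⇒ {m1}
  [2] d ⇒ {m2}
  [3] c ⇒ ∅  — P cannot continue

trace-distinct — witness ⟨cdc⟩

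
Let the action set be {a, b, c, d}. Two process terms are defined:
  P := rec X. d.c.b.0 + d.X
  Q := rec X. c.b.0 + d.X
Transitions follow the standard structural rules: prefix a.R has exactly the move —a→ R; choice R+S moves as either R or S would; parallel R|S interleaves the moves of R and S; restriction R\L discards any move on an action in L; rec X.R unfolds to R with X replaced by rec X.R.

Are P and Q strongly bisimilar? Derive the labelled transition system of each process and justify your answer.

not bisimilar

Reachable graph of P (4 states):
  s0 = rec X. d.c.b.0 + d.X | --d--▸ s0, --d--▸ s1
  s1 = c.b.0 | --c--▸ s2
  s2 = b.0 | --b--▸ s3
  s3 = 0 | stopped
Reachable graph of Q (3 states):
  t0 = rec X. c.b.0 + d.X | --c--▸ t1, --d--▸ t0
  t1 = b.0 | --b--▸ t2
  t2 = 0 | stopped
Bisimilarity quotient blocks:
  B0 = {s0}
  B1 = {s1}
  B2 = {s2, t1}
  B3 = {s3, t2}
  B4 = {t0}
s0 ∈ B0, t0 ∈ B4 → different blocks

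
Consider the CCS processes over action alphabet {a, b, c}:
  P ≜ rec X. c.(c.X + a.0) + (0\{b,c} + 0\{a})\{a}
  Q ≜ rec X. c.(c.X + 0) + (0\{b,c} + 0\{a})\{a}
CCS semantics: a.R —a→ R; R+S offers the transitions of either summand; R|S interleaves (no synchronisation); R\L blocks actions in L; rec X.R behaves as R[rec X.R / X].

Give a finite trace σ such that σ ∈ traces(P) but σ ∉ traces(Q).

ca

Reachable graph of P (3 states):
  p0 = rec X. c.(c.X + a.0) + (0\{b,c} + 0\{a})\{a} | -c-> p1
  p1 = c.(rec X. c.(c.X + a.0) + (0\{b,c} + 0\{a})\{a}) + a.0 | -a-> p2, -c-> p0
  p2 = 0 | stopped
Reachable graph of Q (2 states):
  q0 = rec X. c.(c.X + 0) + (0\{b,c} + 0\{a})\{a} | -c-> q1
  q1 = c.(rec X. c.(c.X + 0) + (0\{b,c} + 0\{a})\{a}) + 0 | -c-> q0
Run σ = ⟨ca⟩ on P: start {p0}
  after c @ step 1: {p1}
  after a @ step 2: {p2}
  P completes σ.
Run σ = ⟨ca⟩ on Q: start {q0}
  after c @ step 1: {q1}
  after a @ step 2: ∅  — Q cannot continue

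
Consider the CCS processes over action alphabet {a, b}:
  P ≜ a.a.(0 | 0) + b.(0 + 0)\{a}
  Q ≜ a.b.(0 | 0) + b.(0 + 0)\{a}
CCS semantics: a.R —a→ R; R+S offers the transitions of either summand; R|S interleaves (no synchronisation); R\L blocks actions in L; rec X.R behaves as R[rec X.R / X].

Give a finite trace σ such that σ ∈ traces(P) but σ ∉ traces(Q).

aa

Reachable graph of P (4 states):
  m0 = a.a.(0 | 0) + b.(0 + 0)\{a} | —a→ m1, —b→ m2
  m1 = a.(0 | 0) | —a→ m3
  m2 = (0 + 0)\{a} | deadlocked
  m3 = 0 | 0 | deadlocked
Reachable graph of Q (4 states):
  n0 = a.b.(0 | 0) + b.(0 + 0)\{a} | —a→ n1, —b→ n2
  n1 = b.(0 | 0) | —b→ n3
  n2 = (0 + 0)\{a} | deadlocked
  n3 = 0 | 0 | deadlocked
Trace ⟨aa⟩ through P, begin at {m0}:
  step 1 (a): {m1}
  step 2 (a): {m3}
  — P admits the full trace.
Trace ⟨aa⟩ through Q, begin at {n0}:
  step 1 (a): {n1}
  step 2 (a): no successor for Q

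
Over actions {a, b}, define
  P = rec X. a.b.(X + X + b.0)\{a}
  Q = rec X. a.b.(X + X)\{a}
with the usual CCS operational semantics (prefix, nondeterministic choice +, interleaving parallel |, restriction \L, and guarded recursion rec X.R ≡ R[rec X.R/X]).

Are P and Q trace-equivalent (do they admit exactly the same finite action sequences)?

NO — witness ⟨abb⟩

Reachable graph of P (4 states):
  u0 = rec X. a.b.(X + X + b.0)\{a} ⊢ =a=> u1
  u1 = b.((rec X. a.b.(X + X + b.0)\{a}) + (rec X. a.b.(X + X + b.0)\{a}) + b.0)\{a} ⊢ =b=> u2
  u2 = ((rec X. a.b.(X + X + b.0)\{a}) + (rec X. a.b.(X + X + b.0)\{a}) + b.0)\{a} ⊢ =b=> u3
  u3 = 0\{a} ⊢ ∅
Reachable graph of Q (3 states):
  v0 = rec X. a.b.(X + X)\{a} ⊢ =a=> v1
  v1 = b.((rec X. a.b.(X + X)\{a}) + (rec X. a.b.(X + X)\{a}))\{a} ⊢ =b=> v2
  v2 = ((rec X. a.b.(X + X)\{a}) + (rec X. a.b.(X + X)\{a}))\{a} ⊢ ∅
Executing abb from P (initial set {u0}):
  [1] a ⇒ {u1}
  [2] b ⇒ {u2}
  [3] b ⇒ {u3}
  P completes σ.
Executing abb from Q (initial set {v0}):
  [1] a ⇒ {v1}
  [2] b ⇒ {v2}
  [3] b ⇒ ∅  — Q cannot continue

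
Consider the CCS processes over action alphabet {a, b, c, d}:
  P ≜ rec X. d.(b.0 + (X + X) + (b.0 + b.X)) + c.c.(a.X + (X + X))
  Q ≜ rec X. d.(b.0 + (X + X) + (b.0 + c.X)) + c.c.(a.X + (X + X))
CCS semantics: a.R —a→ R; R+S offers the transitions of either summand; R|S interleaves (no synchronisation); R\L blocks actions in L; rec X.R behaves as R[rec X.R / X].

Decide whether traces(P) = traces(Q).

NO — witness ⟨dbc⟩

P's transition system — 5 states:
  s0 = rec X. d.(b.0 + (X + X) + (b.0 + b.X)) + c.c.(a.X + (X + X)) → --c--▸ s1, --d--▸ s2
  s1 = c.(a.(rec X. d.(b.0 + (X + X) + (b.0 + b.X)) + c.c.(a.X + (X + X))) + ((rec X. d.(b.0 + (X + X) + (b.0 + b.X)) + c.c.(a.X + (X + X))) + (rec X. d.(b.0 + (X + X) + (b.0 + b.X)) + c.c.(a.X + (X + X))))) → --c--▸ s3
  s2 = b.0 + ((rec X. d.(b.0 + (X + X) + (b.0 + b.X)) + c.c.(a.X + (X + X))) + (rec X. d.(b.0 + (X + X) + (b.0 + b.X)) + c.c.(a.X + (X + X)))) + (b.0 + b.(rec X. d.(b.0 + (X + X) + (b.0 + b.X)) + c.c.(a.X + (X + X)))) → --b--▸ s0, --b--▸ s4, --c--▸ s1, --d--▸ s2
  s3 = a.(rec X. d.(b.0 + (X + X) + (b.0 + b.X)) + c.c.(a.X + (X + X))) + ((rec X. d.(b.0 + (X + X) + (b.0 + b.X)) + c.c.(a.X + (X + X))) + (rec X. d.(b.0 + (X + X) + (b.0 + b.X)) + c.c.(a.X + (X + X)))) → --a--▸ s0, --c--▸ s1, --d--▸ s2
  s4 = 0 → deadlocked
Q's transition system — 5 states:
  t0 = rec X. d.(b.0 + (X + X) + (b.0 + c.X)) + c.c.(a.X + (X + X)) → --c--▸ t1, --d--▸ t2
  t1 = c.(a.(rec X. d.(b.0 + (X + X) + (b.0 + c.X)) + c.c.(a.X + (X + X))) + ((rec X. d.(b.0 + (X + X) + (b.0 + c.X)) + c.c.(a.X + (X + X))) + (rec X. d.(b.0 + (X + X) + (b.0 + c.X)) + c.c.(a.X + (X + X))))) → --c--▸ t3
  t2 = b.0 + ((rec X. d.(b.0 + (X + X) + (b.0 + c.X)) + c.c.(a.X + (X + X))) + (rec X. d.(b.0 + (X + X) + (b.0 + c.X)) + c.c.(a.X + (X + X)))) + (b.0 + c.(rec X. d.(b.0 + (X + X) + (b.0 + c.X)) + c.c.(a.X + (X + X)))) → --b--▸ t4, --c--▸ t0, --c--▸ t1, --d--▸ t2
  t3 = a.(rec X. d.(b.0 + (X + X) + (b.0 + c.X)) + c.c.(a.X + (X + X))) + ((rec X. d.(b.0 + (X + X) + (b.0 + c.X)) + c.c.(a.X + (X + X))) + (rec X. d.(b.0 + (X + X) + (b.0 + c.X)) + c.c.(a.X + (X + X)))) → --a--▸ t0, --c--▸ t1, --d--▸ t2
  t4 = 0 → deadlocked
Run σ = ⟨dbc⟩ on P: start {s0}
  step 1 (d): {s2}
  step 2 (b): {s0, s4}
  step 3 (c): {s1}
  — P admits the full trace.
Run σ = ⟨dbc⟩ on Q: start {t0}
  step 1 (d): {t2}
  step 2 (b): {t4}
  step 3 (c): no successor for Q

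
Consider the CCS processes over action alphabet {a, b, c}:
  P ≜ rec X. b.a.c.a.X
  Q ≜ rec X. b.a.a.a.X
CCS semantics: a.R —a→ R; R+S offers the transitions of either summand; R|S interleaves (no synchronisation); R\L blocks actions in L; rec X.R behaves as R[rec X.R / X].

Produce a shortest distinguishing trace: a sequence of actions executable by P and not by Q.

P's transition system — 4 states:
  m0 = rec X. b.a.c.a.X has moves =b=> m1
  m1 = a.c.a.(rec X. b.a.c.a.X) has moves =a=> m2
  m2 = c.a.(rec X. b.a.c.a.X) has moves =c=> m3
  m3 = a.(rec X. b.a.c.a.X) has moves =a=> m0
Q's transition system — 4 states:
  n0 = rec X. b.a.a.a.X has moves =b=> n1
  n1 = a.a.a.(rec X. b.a.a.a.X) has moves =a=> n2
  n2 = a.a.(rec X. b.a.a.a.X) has moves =a=> n3
  n3 = a.(rec X. b.a.a.a.X) has moves =a=> n0
Executing bac from P (initial set {m0}):
  after b @ step 1: {m1}
  after a @ step 2: {m2}
  after c @ step 3: {m3}
  P completes σ.
Executing bac from Q (initial set {n0}):
  after b @ step 1: {n1}
  after a @ step 2: {n2}
  after c @ step 3: no successor for Q

bac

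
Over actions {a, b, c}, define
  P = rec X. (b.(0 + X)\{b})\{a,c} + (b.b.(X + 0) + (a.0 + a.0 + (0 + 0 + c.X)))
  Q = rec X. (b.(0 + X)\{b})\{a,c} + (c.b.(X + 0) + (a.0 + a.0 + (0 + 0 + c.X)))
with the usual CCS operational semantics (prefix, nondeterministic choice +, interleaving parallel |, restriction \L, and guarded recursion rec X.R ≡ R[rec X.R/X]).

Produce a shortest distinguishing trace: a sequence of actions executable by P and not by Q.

bb

LTS(P): 5 reachable states
  m0 = rec X. (b.(0 + X)\{b})\{a,c} + (b.b.(X + 0) + (a.0 + a.0 + (0 + 0 + c.X))) → ··a··> m1, ··b··> m2, ··b··> m3, ··c··> m0
  m1 = 0 → (no moves)
  m2 = (0 + (rec X. (b.(0 + X)\{b})\{a,c} + (b.b.(X + 0) + (a.0 + a.0 + (0 + 0 + c.X)))))\{b}\{a,c} → (no moves)
  m3 = b.((rec X. (b.(0 + X)\{b})\{a,c} + (b.b.(X + 0) + (a.0 + a.0 + (0 + 0 + c.X)))) + 0) → ··b··> m4
  m4 = (rec X. (b.(0 + X)\{b})\{a,c} + (b.b.(X + 0) + (a.0 + a.0 + (0 + 0 + c.X)))) + 0 → ··a··> m1, ··b··> m2, ··b··> m3, ··c··> m0
LTS(Q): 5 reachable states
  n0 = rec X. (b.(0 + X)\{b})\{a,c} + (c.b.(X + 0) + (a.0 + a.0 + (0 + 0 + c.X))) → ··a··> n1, ··b··> n2, ··c··> n0, ··c··> n3
  n1 = 0 → (no moves)
  n2 = (0 + (rec X. (b.(0 + X)\{b})\{a,c} + (c.b.(X + 0) + (a.0 + a.0 + (0 + 0 + c.X)))))\{b}\{a,c} → (no moves)
  n3 = b.((rec X. (b.(0 + X)\{b})\{a,c} + (c.b.(X + 0) + (a.0 + a.0 + (0 + 0 + c.X)))) + 0) → ··b··> n4
  n4 = (rec X. (b.(0 + X)\{b})\{a,c} + (c.b.(X + 0) + (a.0 + a.0 + (0 + 0 + c.X)))) + 0 → ··a··> n1, ··b··> n2, ··c··> n0, ··c··> n3
Trace ⟨bb⟩ through P, begin at {m0}:
  step 1 (b): {m2, m3}
  step 2 (b): {m4}
  — P admits the full trace.
Trace ⟨bb⟩ through Q, begin at {n0}:
  step 1 (b): {n2}
  step 2 (b): ∅ (Q stuck)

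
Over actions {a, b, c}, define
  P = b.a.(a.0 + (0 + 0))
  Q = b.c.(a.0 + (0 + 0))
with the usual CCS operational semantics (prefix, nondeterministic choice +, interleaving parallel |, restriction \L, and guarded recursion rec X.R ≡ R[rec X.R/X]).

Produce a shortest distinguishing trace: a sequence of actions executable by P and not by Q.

P's transition system — 4 states:
  s0 = b.a.(a.0 + (0 + 0)) ⊢ -b-> s1
  s1 = a.(a.0 + (0 + 0)) ⊢ -a-> s2
  s2 = a.0 + (0 + 0) ⊢ -a-> s3
  s3 = 0 ⊢ stopped
Q's transition system — 4 states:
  t0 = b.c.(a.0 + (0 + 0)) ⊢ -b-> t1
  t1 = c.(a.0 + (0 + 0)) ⊢ -c-> t2
  t2 = a.0 + (0 + 0) ⊢ -a-> t3
  t3 = 0 ⊢ stopped
Trace ⟨ba⟩ through P, begin at {s0}:
  [1] b ⇒ {s1}
  [2] a ⇒ {s2}
  P completes σ.
Trace ⟨ba⟩ through Q, begin at {t0}:
  [1] b ⇒ {t1}
  [2] a ⇒ no successor for Q

ba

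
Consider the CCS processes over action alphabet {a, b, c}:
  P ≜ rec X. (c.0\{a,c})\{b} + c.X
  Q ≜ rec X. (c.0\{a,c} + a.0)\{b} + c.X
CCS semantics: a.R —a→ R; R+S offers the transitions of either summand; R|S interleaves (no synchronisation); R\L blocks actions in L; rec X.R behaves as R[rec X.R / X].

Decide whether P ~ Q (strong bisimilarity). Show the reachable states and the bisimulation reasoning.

LTS(P): 2 reachable states
  s0 = rec X. (c.0\{a,c})\{b} + c.X :: ··c··> s0, ··c··> s1
  s1 = 0\{a,c}\{b} :: (no moves)
LTS(Q): 3 reachable states
  t0 = rec X. (c.0\{a,c} + a.0)\{b} + c.X :: ··a··> t1, ··c··> t0, ··c··> t2
  t1 = 0\{b} :: (no moves)
  t2 = 0\{a,c}\{b} :: (no moves)
Bisimilarity quotient blocks:
  B0 = {s0}
  B1 = {s1, t1, t2}
  B2 = {t0}
s0 ∈ B0, t0 ∈ B2 → different blocks

NO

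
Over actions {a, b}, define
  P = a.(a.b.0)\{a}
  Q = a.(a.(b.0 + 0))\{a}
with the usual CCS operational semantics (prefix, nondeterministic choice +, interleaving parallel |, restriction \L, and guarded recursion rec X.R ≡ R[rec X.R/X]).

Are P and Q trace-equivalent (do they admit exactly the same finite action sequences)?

YES

LTS(P): 2 reachable states
  m0 = a.(a.b.0)\{a} has moves ··a··> m1
  m1 = (a.b.0)\{a} has moves ·
LTS(Q): 2 reachable states
  n0 = a.(a.(b.0 + 0))\{a} has moves ··a··> n1
  n1 = (a.(b.0 + 0))\{a} has moves ·
Partition-refinement fixed point:
  B0 = {m0, n0}
  B1 = {m1, n1}
m0 ∈ B0, n0 ∈ B0 → same block
Bisimilar ⇒ trace-equivalent.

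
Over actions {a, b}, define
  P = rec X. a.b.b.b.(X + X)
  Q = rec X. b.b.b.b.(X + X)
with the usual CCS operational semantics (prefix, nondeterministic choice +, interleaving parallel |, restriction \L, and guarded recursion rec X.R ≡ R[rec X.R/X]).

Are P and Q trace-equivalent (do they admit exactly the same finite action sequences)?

LTS(P): 5 reachable states
  m0 = rec X. a.b.b.b.(X + X) :: --a--▸ m1
  m1 = b.b.b.((rec X. a.b.b.b.(X + X)) + (rec X. a.b.b.b.(X + X))) :: --b--▸ m2
  m2 = b.b.((rec X. a.b.b.b.(X + X)) + (rec X. a.b.b.b.(X + X))) :: --b--▸ m3
  m3 = b.((rec X. a.b.b.b.(X + X)) + (rec X. a.b.b.b.(X + X))) :: --b--▸ m4
  m4 = (rec X. a.b.b.b.(X + X)) + (rec X. a.b.b.b.(X + X)) :: --a--▸ m1
LTS(Q): 5 reachable states
  n0 = rec X. b.b.b.b.(X + X) :: --b--▸ n1
  n1 = b.b.b.((rec X. b.b.b.b.(X + X)) + (rec X. b.b.b.b.(X + X))) :: --b--▸ n2
  n2 = b.b.((rec X. b.b.b.b.(X + X)) + (rec X. b.b.b.b.(X + X))) :: --b--▸ n3
  n3 = b.((rec X. b.b.b.b.(X + X)) + (rec X. b.b.b.b.(X + X))) :: --b--▸ n4
  n4 = (rec X. b.b.b.b.(X + X)) + (rec X. b.b.b.b.(X + X)) :: --b--▸ n1
Run σ = ⟨a⟩ on P: start {m0}
  [1] a ⇒ {m1}
  — P admits the full trace.
Run σ = ⟨a⟩ on Q: start {n0}
  [1] a ⇒ no successor for Q

NO — witness ⟨a⟩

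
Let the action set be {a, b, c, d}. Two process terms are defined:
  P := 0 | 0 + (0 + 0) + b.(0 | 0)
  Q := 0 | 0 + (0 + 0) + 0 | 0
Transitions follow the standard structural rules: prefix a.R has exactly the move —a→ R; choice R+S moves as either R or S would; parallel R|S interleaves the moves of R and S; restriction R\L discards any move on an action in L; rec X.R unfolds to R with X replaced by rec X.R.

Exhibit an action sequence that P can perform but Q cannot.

b

Reachable graph of P (2 states):
  m0 = 0 | 0 + (0 + 0) + b.(0 | 0) has moves ··b··> m1
  m1 = 0 | 0 has moves ·
Reachable graph of Q (1 states):
  n0 = 0 | 0 + (0 + 0) + 0 | 0 has moves ·
Executing b from P (initial set {m0}):
  [1] b ⇒ {m1}
  ✓ P
Executing b from Q (initial set {n0}):
  [1] b ⇒ no successor for Q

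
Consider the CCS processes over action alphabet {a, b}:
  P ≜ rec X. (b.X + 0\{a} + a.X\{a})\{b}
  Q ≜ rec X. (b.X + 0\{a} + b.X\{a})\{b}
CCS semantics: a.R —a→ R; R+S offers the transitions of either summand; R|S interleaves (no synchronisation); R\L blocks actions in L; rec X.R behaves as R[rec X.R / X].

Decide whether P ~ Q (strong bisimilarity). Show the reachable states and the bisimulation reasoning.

LTS(P): 2 reachable states
  p0 = rec X. (b.X + 0\{a} + a.X\{a})\{b} | ··a··> p1
  p1 = (rec X. (b.X + 0\{a} + a.X\{a})\{b})\{a}\{b} | stopped
LTS(Q): 1 reachable states
  q0 = rec X. (b.X + 0\{a} + b.X\{a})\{b} | stopped
Partition-refinement fixed point:
  B0 = {p0}
  B1 = {p1, q0}
p0 ∈ B0, q0 ∈ B1 → different blocks

not bisimilar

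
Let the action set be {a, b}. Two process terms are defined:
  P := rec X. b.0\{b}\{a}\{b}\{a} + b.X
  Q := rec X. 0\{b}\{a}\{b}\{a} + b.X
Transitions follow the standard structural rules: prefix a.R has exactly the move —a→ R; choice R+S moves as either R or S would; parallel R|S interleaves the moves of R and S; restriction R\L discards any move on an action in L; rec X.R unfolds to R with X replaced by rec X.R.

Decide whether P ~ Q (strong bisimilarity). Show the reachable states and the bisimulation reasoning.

not bisimilar

Reachable graph of P (2 states):
  s0 = rec X. b.0\{b}\{a}\{b}\{a} + b.X has moves ··b··> s0, ··b··> s1
  s1 = 0\{b}\{a}\{b}\{a} has moves (no moves)
Reachable graph of Q (1 states):
  t0 = rec X. 0\{b}\{a}\{b}\{a} + b.X has moves ··b··> t0
Partition-refinement fixed point:
  B0 = {s0}
  B1 = {s1}
  B2 = {t0}
s0 ∈ B0, t0 ∈ B2 → different blocks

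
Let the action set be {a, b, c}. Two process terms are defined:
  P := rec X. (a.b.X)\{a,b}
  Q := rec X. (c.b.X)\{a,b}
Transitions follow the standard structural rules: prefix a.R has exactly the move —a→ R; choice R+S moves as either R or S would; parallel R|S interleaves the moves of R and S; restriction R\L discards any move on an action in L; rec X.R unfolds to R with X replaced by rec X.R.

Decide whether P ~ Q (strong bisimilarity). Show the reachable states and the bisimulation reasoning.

LTS(P): 1 reachable states
  s0 = rec X. (a.b.X)\{a,b} :: ·
LTS(Q): 2 reachable states
  t0 = rec X. (c.b.X)\{a,b} :: -c-> t1
  t1 = (b.(rec X. (c.b.X)\{a,b}))\{a,b} :: ·
Coarsest stable partition (strong bisimilarity classes):
  B0 = {s0, t1}
  B1 = {t0}
s0 ∈ B0, t0 ∈ B1 → different blocks

P ≁ Q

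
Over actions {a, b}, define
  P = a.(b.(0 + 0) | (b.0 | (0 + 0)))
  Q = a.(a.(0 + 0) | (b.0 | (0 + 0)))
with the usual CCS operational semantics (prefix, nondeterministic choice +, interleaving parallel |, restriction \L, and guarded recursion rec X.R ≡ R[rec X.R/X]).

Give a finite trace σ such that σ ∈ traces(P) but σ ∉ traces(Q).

abb

LTS(P): 5 reachable states
  u0 = a.(b.(0 + 0) | (b.0 | (0 + 0))) ⊢ ··a··> u1
  u1 = b.(0 + 0) | (b.0 | (0 + 0)) ⊢ ··b··> u2, ··b··> u3
  u2 = (0 + 0) | (b.0 | (0 + 0)) ⊢ ··b··> u4
  u3 = b.(0 + 0) | (0 | (0 + 0)) ⊢ ··b··> u4
  u4 = (0 + 0) | (0 | (0 + 0)) ⊢ stopped
LTS(Q): 5 reachable states
  v0 = a.(a.(0 + 0) | (b.0 | (0 + 0))) ⊢ ··a··> v1
  v1 = a.(0 + 0) | (b.0 | (0 + 0)) ⊢ ··a··> v2, ··b··> v3
  v2 = (0 + 0) | (b.0 | (0 + 0)) ⊢ ··b··> v4
  v3 = a.(0 + 0) | (0 | (0 + 0)) ⊢ ··a··> v4
  v4 = (0 + 0) | (0 | (0 + 0)) ⊢ stopped
Executing abb from P (initial set {u0}):
  step 1 (a): {u1}
  step 2 (b): {u2, u3}
  step 3 (b): {u4}
  P completes σ.
Executing abb from Q (initial set {v0}):
  step 1 (a): {v1}
  step 2 (b): {v3}
  step 3 (b): ∅  — Q cannot continue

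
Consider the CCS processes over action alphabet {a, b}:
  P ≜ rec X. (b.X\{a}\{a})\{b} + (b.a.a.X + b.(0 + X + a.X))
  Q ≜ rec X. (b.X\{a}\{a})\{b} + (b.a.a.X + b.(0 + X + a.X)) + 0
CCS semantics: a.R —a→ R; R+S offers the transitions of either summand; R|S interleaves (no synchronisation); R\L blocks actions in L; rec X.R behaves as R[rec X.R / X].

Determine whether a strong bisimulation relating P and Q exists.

P's transition system — 4 states:
  p0 = rec X. (b.X\{a}\{a})\{b} + (b.a.a.X + b.(0 + X + a.X)) ⊢ —b→ p1, —b→ p2
  p1 = 0 + (rec X. (b.X\{a}\{a})\{b} + (b.a.a.X + b.(0 + X + a.X))) + a.(rec X. (b.X\{a}\{a})\{b} + (b.a.a.X + b.(0 + X + a.X))) ⊢ —a→ p0, —b→ p1, —b→ p2
  p2 = a.a.(rec X. (b.X\{a}\{a})\{b} + (b.a.a.X + b.(0 + X + a.X))) ⊢ —a→ p3
  p3 = a.(rec X. (b.X\{a}\{a})\{b} + (b.a.a.X + b.(0 + X + a.X))) ⊢ —a→ p0
Q's transition system — 4 states:
  q0 = rec X. (b.X\{a}\{a})\{b} + (b.a.a.X + b.(0 + X + a.X)) + 0 ⊢ —b→ q1, —b→ q2
  q1 = 0 + (rec X. (b.X\{a}\{a})\{b} + (b.a.a.X + b.(0 + X + a.X)) + 0) + a.(rec X. (b.X\{a}\{a})\{b} + (b.a.a.X + b.(0 + X + a.X)) + 0) ⊢ —a→ q0, —b→ q1, —b→ q2
  q2 = a.a.(rec X. (b.X\{a}\{a})\{b} + (b.a.a.X + b.(0 + X + a.X)) + 0) ⊢ —a→ q3
  q3 = a.(rec X. (b.X\{a}\{a})\{b} + (b.a.a.X + b.(0 + X + a.X)) + 0) ⊢ —a→ q0
Partition-refinement fixed point:
  B0 = {p0, q0}
  B1 = {p2, q2}
  B2 = {p3, q3}
  B3 = {p1, q1}
p0 ∈ B0, q0 ∈ B0 → same block

P ~ Q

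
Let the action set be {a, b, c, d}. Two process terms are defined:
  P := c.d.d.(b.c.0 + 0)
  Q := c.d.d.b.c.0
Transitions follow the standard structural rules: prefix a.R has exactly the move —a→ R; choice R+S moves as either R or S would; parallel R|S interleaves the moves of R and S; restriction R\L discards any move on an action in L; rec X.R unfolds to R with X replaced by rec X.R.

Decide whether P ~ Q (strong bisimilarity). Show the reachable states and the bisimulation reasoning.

bisimilar

Reachable graph of P (6 states):
  p0 = c.d.d.(b.c.0 + 0) has moves -c-> p1
  p1 = d.d.(b.c.0 + 0) has moves -d-> p2
  p2 = d.(b.c.0 + 0) has moves -d-> p3
  p3 = b.c.0 + 0 has moves -b-> p4
  p4 = c.0 has moves -c-> p5
  p5 = 0 has moves deadlocked
Reachable graph of Q (6 states):
  q0 = c.d.d.b.c.0 has moves -c-> q1
  q1 = d.d.b.c.0 has moves -d-> q2
  q2 = d.b.c.0 has moves -d-> q3
  q3 = b.c.0 has moves -b-> q4
  q4 = c.0 has moves -c-> q5
  q5 = 0 has moves deadlocked
Partition-refinement fixed point:
  B0 = {p0, q0}
  B1 = {p1, q1}
  B2 = {p2, q2}
  B3 = {p3, q3}
  B4 = {p4, q4}
  B5 = {p5, q5}
p0 ∈ B0, q0 ∈ B0 → same block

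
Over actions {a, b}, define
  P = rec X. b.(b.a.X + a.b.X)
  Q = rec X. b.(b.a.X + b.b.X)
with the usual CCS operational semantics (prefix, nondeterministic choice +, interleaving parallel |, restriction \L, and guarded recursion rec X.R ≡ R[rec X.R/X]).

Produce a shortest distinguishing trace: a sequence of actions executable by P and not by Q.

P's transition system — 4 states:
  m0 = rec X. b.(b.a.X + a.b.X) has moves =b=> m1
  m1 = b.a.(rec X. b.(b.a.X + a.b.X)) + a.b.(rec X. b.(b.a.X + a.b.X)) has moves =a=> m2, =b=> m3
  m2 = b.(rec X. b.(b.a.X + a.b.X)) has moves =b=> m0
  m3 = a.(rec X. b.(b.a.X + a.b.X)) has moves =a=> m0
Q's transition system — 4 states:
  n0 = rec X. b.(b.a.X + b.b.X) has moves =b=> n1
  n1 = b.a.(rec X. b.(b.a.X + b.b.X)) + b.b.(rec X. b.(b.a.X + b.b.X)) has moves =b=> n2, =b=> n3
  n2 = a.(rec X. b.(b.a.X + b.b.X)) has moves =a=> n0
  n3 = b.(rec X. b.(b.a.X + b.b.X)) has moves =b=> n0
Trace ⟨ba⟩ through P, begin at {m0}:
  step 1 (b): {m1}
  step 2 (a): {m2}
  P completes σ.
Trace ⟨ba⟩ through Q, begin at {n0}:
  step 1 (b): {n1}
  step 2 (a): no successor for Q

ba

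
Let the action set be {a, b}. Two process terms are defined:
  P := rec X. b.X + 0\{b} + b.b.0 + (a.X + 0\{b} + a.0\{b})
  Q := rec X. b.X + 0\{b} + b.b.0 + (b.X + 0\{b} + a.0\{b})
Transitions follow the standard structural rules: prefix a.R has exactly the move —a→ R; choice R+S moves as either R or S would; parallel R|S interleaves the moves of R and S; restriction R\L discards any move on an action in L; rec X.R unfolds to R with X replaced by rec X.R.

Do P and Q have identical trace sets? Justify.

traces(P) ≠ traces(Q) — witness ⟨aa⟩

Reachable graph of P (4 states):
  p0 = rec X. b.X + 0\{b} + b.b.0 + (a.X + 0\{b} + a.0\{b}) ⊢ -a-> p0, -a-> p1, -b-> p0, -b-> p2
  p1 = 0\{b} ⊢ deadlocked
  p2 = b.0 ⊢ -b-> p3
  p3 = 0 ⊢ deadlocked
Reachable graph of Q (4 states):
  q0 = rec X. b.X + 0\{b} + b.b.0 + (b.X + 0\{b} + a.0\{b}) ⊢ -a-> q1, -b-> q0, -b-> q2
  q1 = 0\{b} ⊢ deadlocked
  q2 = b.0 ⊢ -b-> q3
  q3 = 0 ⊢ deadlocked
Trace ⟨aa⟩ through P, begin at {p0}:
  [1] a ⇒ {p0, p1}
  [2] a ⇒ {p0, p1}
  — P admits the full trace.
Trace ⟨aa⟩ through Q, begin at {q0}:
  [1] a ⇒ {q1}
  [2] a ⇒ no successor for Q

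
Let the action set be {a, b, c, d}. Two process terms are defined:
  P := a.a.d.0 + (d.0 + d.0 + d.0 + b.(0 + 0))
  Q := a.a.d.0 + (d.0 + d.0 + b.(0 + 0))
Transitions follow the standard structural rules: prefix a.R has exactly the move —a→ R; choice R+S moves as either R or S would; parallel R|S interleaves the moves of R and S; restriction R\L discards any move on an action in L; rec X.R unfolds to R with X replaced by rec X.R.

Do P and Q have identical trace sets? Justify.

LTS(P): 5 reachable states
  s0 = a.a.d.0 + (d.0 + d.0 + d.0 + b.(0 + 0)) has moves --a--▸ s1, --b--▸ s2, --d--▸ s3
  s1 = a.d.0 has moves --a--▸ s4
  s2 = 0 + 0 has moves ·
  s3 = 0 has moves ·
  s4 = d.0 has moves --d--▸ s3
LTS(Q): 5 reachable states
  t0 = a.a.d.0 + (d.0 + d.0 + b.(0 + 0)) has moves --a--▸ t1, --b--▸ t2, --d--▸ t3
  t1 = a.d.0 has moves --a--▸ t4
  t2 = 0 + 0 has moves ·
  t3 = 0 has moves ·
  t4 = d.0 has moves --d--▸ t3
Partition-refinement fixed point:
  B0 = {s0, t0}
  B1 = {s2, s3, t2, t3}
  B2 = {s1, t1}
  B3 = {s4, t4}
s0 ∈ B0, t0 ∈ B0 → same block
Bisimilar ⇒ trace-equivalent.

YES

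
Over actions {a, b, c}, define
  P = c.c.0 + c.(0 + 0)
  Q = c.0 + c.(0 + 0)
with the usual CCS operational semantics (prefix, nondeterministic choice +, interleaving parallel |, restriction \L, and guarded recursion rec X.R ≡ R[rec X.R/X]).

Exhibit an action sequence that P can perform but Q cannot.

cc

LTS(P): 4 reachable states
  u0 = c.c.0 + c.(0 + 0) has moves --c--▸ u1, --c--▸ u2
  u1 = 0 + 0 has moves stopped
  u2 = c.0 has moves --c--▸ u3
  u3 = 0 has moves stopped
LTS(Q): 3 reachable states
  v0 = c.0 + c.(0 + 0) has moves --c--▸ v1, --c--▸ v2
  v1 = 0 has moves stopped
  v2 = 0 + 0 has moves stopped
Executing cc from P (initial set {u0}):
  step 1 (c): {u1, u2}
  step 2 (c): {u3}
  P completes σ.
Executing cc from Q (initial set {v0}):
  step 1 (c): {v1, v2}
  step 2 (c): ∅  — Q cannot continue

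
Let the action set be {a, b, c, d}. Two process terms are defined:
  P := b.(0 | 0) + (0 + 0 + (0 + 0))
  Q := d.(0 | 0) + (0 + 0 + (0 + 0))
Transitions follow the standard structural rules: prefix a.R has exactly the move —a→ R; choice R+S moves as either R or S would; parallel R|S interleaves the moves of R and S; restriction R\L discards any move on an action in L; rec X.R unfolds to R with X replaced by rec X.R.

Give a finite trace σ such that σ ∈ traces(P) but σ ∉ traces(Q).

b

P's transition system — 2 states:
  u0 = b.(0 | 0) + (0 + 0 + (0 + 0)) :: --b--▸ u1
  u1 = 0 | 0 :: deadlocked
Q's transition system — 2 states:
  v0 = d.(0 | 0) + (0 + 0 + (0 + 0)) :: --d--▸ v1
  v1 = 0 | 0 :: deadlocked
Trace ⟨b⟩ through P, begin at {u0}:
  [1] b ⇒ {u1}
  P completes σ.
Trace ⟨b⟩ through Q, begin at {v0}:
  [1] b ⇒ ∅ (Q stuck)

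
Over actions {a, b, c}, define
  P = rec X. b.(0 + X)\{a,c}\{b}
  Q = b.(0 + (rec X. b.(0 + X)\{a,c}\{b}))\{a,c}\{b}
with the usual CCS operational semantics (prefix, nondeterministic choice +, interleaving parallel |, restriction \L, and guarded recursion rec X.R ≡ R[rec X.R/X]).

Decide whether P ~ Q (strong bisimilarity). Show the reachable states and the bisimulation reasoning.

P ~ Q

P's transition system — 2 states:
  s0 = rec X. b.(0 + X)\{a,c}\{b} | --b--▸ s1
  s1 = (0 + (rec X. b.(0 + X)\{a,c}\{b}))\{a,c}\{b} | (no moves)
Q's transition system — 2 states:
  t0 = b.(0 + (rec X. b.(0 + X)\{a,c}\{b}))\{a,c}\{b} | --b--▸ t1
  t1 = (0 + (rec X. b.(0 + X)\{a,c}\{b}))\{a,c}\{b} | (no moves)
Bisimilarity quotient blocks:
  B0 = {s0, t0}
  B1 = {s1, t1}
s0 ∈ B0, t0 ∈ B0 → same block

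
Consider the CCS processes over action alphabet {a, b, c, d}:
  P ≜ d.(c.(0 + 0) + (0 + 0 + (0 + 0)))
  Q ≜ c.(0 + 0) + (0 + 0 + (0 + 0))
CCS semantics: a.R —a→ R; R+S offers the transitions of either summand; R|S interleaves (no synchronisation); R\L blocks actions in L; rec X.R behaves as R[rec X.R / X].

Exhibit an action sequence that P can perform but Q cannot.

P's transition system — 3 states:
  u0 = d.(c.(0 + 0) + (0 + 0 + (0 + 0))) | —d→ u1
  u1 = c.(0 + 0) + (0 + 0 + (0 + 0)) | —c→ u2
  u2 = 0 + 0 | stopped
Q's transition system — 2 states:
  v0 = c.(0 + 0) + (0 + 0 + (0 + 0)) | —c→ v1
  v1 = 0 + 0 | stopped
Run σ = ⟨d⟩ on P: start {u0}
  [1] d ⇒ {u1}
  — P admits the full trace.
Run σ = ⟨d⟩ on Q: start {v0}
  [1] d ⇒ ∅ (Q stuck)

d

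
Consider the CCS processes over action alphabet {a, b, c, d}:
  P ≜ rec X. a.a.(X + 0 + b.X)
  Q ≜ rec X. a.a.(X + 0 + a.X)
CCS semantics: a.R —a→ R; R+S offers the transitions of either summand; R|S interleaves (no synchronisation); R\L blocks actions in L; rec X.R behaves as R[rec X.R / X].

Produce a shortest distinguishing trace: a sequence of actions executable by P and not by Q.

LTS(P): 3 reachable states
  s0 = rec X. a.a.(X + 0 + b.X) :: =a=> s1
  s1 = a.((rec X. a.a.(X + 0 + b.X)) + 0 + b.(rec X. a.a.(X + 0 + b.X))) :: =a=> s2
  s2 = (rec X. a.a.(X + 0 + b.X)) + 0 + b.(rec X. a.a.(X + 0 + b.X)) :: =a=> s1, =b=> s0
LTS(Q): 3 reachable states
  t0 = rec X. a.a.(X + 0 + a.X) :: =a=> t1
  t1 = a.((rec X. a.a.(X + 0 + a.X)) + 0 + a.(rec X. a.a.(X + 0 + a.X))) :: =a=> t2
  t2 = (rec X. a.a.(X + 0 + a.X)) + 0 + a.(rec X. a.a.(X + 0 + a.X)) :: =a=> t0, =a=> t1
Run σ = ⟨aab⟩ on P: start {s0}
  [1] a ⇒ {s1}
  [2] a ⇒ {s2}
  [3] b ⇒ {s0}
  ✓ P
Run σ = ⟨aab⟩ on Q: start {t0}
  [1] a ⇒ {t1}
  [2] a ⇒ {t2}
  [3] b ⇒ no successor for Q

aab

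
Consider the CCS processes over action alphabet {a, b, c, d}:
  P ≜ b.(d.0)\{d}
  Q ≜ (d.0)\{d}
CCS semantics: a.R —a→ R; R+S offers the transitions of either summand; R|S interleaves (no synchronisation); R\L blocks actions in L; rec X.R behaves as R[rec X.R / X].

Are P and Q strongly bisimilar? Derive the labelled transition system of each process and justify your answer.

P ≁ Q

Reachable graph of P (2 states):
  m0 = b.(d.0)\{d} → -b-> m1
  m1 = (d.0)\{d} → ∅
Reachable graph of Q (1 states):
  n0 = (d.0)\{d} → ∅
Coarsest stable partition (strong bisimilarity classes):
  B0 = {m0}
  B1 = {m1, n0}
m0 ∈ B0, n0 ∈ B1 → different blocks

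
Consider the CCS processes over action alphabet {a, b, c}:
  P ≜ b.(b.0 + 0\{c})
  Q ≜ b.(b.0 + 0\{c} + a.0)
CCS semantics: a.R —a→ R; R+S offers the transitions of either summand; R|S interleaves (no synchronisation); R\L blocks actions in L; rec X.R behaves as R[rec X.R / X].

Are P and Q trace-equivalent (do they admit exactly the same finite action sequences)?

Reachable graph of P (3 states):
  u0 = b.(b.0 + 0\{c}) :: =b=> u1
  u1 = b.0 + 0\{c} :: =b=> u2
  u2 = 0 :: stopped
Reachable graph of Q (3 states):
  v0 = b.(b.0 + 0\{c} + a.0) :: =b=> v1
  v1 = b.0 + 0\{c} + a.0 :: =a=> v2, =b=> v2
  v2 = 0 :: stopped
Run σ = ⟨ba⟩ on Q: start {v0}
  after b @ step 1: {v1}
  after a @ step 2: {v2}
  — Q admits the full trace.
Run σ = ⟨ba⟩ on P: start {u0}
  after b @ step 1: {u1}
  after a @ step 2: ∅ (P stuck)

NO — witness ⟨ba⟩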